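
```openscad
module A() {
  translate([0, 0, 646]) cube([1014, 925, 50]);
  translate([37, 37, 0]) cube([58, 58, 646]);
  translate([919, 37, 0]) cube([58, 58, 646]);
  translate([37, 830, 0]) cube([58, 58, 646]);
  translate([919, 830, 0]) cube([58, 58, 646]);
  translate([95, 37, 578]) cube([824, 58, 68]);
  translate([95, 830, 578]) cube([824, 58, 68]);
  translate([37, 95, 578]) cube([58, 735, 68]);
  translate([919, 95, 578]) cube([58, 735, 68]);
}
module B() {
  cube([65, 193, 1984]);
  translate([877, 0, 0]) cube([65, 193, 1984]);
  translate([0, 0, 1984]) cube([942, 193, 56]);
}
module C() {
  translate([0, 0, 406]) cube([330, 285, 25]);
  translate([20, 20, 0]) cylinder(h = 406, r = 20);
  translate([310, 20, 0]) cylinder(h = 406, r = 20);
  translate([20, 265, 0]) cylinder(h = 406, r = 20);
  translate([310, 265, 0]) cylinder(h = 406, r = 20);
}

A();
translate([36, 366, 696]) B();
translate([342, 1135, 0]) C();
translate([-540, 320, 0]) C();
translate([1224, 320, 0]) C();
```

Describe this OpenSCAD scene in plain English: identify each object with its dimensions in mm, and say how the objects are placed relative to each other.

A is a rectangular dining table. The top is 1014×925×50 mm with its upper surface at z = 696 mm. It stands on four 58×58 mm square legs, each inset 37 mm from the nearest pair of top edges, running from the floor to the underside of the top. Four apron rails, 58 mm thick and 68 mm tall, run between adjacent legs with their top edges flush with the underside of the top and their outer faces flush with the legs' outer faces.

B is a rectangular door frame: two vertical jambs of 65×193 mm section, 1984 mm tall, with a clear opening 812 mm wide between their inner faces. A header 56 mm tall and 193 mm deep lies on top of the jambs and spans the full outside width.

C is a simple wooden stool: a rectangular seat 330 mm (x) by 285 mm (y), 25 mm thick, top face at z = 431 mm, on four round legs, each 40 mm in diameter. The legs rest on z = 0, each leg's axis is inset half a diameter from the nearest pair of seat edges (so the leg's bounding box is flush with the corner).

The door frame is on top of the table, centred. Three stools sit around the table at the +y, −x, +x sides.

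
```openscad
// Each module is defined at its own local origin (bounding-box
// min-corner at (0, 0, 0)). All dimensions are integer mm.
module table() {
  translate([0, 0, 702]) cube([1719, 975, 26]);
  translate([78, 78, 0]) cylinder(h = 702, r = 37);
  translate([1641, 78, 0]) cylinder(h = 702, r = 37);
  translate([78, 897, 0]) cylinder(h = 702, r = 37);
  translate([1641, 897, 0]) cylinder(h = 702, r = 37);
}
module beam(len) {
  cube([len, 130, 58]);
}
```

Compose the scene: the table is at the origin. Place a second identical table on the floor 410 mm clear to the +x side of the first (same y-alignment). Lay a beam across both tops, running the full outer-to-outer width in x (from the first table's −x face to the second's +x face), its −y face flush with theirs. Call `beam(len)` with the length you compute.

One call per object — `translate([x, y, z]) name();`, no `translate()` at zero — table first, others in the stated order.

table();
translate([2129, 0, 0]) table();
translate([0, 0, 728]) beam(3848);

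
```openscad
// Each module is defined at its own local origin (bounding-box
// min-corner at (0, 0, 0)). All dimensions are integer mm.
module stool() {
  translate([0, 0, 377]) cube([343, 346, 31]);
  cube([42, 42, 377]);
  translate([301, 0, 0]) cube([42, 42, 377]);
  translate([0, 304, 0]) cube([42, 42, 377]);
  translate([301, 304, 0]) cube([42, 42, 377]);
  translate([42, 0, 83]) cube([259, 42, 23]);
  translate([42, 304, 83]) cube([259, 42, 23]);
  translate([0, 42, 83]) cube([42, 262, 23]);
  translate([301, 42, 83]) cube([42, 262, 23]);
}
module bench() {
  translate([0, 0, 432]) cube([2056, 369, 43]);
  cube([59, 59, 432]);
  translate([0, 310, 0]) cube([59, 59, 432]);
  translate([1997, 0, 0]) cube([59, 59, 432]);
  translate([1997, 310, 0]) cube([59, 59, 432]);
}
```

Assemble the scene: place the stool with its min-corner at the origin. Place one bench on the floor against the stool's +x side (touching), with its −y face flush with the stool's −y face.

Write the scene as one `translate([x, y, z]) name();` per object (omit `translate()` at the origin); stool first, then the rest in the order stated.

stool();
translate([343, 0, 0]) bench();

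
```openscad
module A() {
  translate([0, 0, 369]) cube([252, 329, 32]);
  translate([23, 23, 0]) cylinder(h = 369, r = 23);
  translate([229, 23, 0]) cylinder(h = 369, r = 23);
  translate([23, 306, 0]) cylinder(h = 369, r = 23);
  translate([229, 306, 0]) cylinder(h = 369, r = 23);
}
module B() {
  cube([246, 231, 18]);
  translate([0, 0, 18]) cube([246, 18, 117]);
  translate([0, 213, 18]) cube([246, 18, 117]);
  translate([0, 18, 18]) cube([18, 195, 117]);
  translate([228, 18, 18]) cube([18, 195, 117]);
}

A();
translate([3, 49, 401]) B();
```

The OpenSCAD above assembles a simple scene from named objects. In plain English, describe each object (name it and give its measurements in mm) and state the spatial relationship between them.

A is a four-legged stool. The seat is 252×329 mm, 32 mm thick, top at z = 401 mm. It stands on four round legs, each 46 mm in diameter, from z = 0 to the seat underside, each leg's axis is inset half a diameter from the nearest pair of seat edges (so the leg's bounding box is flush with the corner).

B is an open-topped rectangular box: outside dimensions 246×231×135 mm, with a uniform wall and base thickness of 18 mm. The base is a full 246×231 slab on the floor; four walls sit on top of the base. The front and back walls (the −y and +y sides) span the full width; the two side walls fit between them.

The open box is on top of the stool, centred.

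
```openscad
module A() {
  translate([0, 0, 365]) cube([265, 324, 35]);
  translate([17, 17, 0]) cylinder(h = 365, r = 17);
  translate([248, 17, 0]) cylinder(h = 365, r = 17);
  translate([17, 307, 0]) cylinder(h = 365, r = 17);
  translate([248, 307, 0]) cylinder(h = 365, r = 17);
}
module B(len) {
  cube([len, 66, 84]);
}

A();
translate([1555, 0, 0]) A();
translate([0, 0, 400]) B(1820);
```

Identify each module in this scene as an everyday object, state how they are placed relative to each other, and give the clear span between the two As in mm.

Second stool starts at x = 1555; first ends at x = 265; clear span = 1555 − 265 = 1290 mm.

A is a stool. B is a beam. A beam spans the tops of two stools. The clear span between the two stools is 1290 mm.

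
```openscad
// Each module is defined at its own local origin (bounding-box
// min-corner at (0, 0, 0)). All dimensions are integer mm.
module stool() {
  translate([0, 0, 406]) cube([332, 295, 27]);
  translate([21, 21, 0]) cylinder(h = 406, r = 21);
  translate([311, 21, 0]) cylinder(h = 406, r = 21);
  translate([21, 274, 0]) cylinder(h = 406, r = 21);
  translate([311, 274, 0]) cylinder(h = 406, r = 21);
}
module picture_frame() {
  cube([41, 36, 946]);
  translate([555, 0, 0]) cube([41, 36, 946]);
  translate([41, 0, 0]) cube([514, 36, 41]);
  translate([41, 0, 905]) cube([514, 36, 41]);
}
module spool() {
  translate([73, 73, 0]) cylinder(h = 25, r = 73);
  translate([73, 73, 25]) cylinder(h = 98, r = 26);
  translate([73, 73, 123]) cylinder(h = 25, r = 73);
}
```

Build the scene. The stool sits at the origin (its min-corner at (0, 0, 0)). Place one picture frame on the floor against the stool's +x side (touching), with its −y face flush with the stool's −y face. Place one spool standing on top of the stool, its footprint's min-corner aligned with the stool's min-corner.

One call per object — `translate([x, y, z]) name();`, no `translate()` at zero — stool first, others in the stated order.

stool();
translate([332, 0, 0]) picture_frame();
translate([0, 0, 433]) spool();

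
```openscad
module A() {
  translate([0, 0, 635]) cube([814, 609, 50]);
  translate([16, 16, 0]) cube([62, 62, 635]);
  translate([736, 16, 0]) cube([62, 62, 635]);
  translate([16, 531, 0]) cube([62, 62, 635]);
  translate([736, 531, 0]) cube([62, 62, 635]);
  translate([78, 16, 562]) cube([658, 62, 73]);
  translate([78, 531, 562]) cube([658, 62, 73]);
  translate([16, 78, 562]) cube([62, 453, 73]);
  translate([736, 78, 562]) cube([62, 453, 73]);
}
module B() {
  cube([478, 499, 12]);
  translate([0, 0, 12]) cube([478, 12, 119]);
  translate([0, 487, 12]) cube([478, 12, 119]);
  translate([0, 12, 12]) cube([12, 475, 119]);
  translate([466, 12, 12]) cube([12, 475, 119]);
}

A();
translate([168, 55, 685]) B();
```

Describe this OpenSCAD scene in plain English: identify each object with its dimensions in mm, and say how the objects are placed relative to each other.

A is a table: top 814 mm (x) × 609 mm (y), 50 mm thick, upper face at z = 685 mm, on four 62×62 mm square legs, each inset 16 mm from the nearest pair of top edges, running from z = 0 to the bottom of the top. Four apron rails, 62 mm thick and 73 mm tall, run between adjacent legs with their top edges flush with the underside of the top and their outer faces flush with the legs' outer faces.

B is an open-topped rectangular box: outside dimensions 478×499×131 mm, with a uniform wall and base thickness of 12 mm. The base is a full 478×499 slab on the floor; four walls sit on top of the base. The front and back walls (the −y and +y sides) span the full width; the two side walls fit between them.

The open box is on top of the table, centred.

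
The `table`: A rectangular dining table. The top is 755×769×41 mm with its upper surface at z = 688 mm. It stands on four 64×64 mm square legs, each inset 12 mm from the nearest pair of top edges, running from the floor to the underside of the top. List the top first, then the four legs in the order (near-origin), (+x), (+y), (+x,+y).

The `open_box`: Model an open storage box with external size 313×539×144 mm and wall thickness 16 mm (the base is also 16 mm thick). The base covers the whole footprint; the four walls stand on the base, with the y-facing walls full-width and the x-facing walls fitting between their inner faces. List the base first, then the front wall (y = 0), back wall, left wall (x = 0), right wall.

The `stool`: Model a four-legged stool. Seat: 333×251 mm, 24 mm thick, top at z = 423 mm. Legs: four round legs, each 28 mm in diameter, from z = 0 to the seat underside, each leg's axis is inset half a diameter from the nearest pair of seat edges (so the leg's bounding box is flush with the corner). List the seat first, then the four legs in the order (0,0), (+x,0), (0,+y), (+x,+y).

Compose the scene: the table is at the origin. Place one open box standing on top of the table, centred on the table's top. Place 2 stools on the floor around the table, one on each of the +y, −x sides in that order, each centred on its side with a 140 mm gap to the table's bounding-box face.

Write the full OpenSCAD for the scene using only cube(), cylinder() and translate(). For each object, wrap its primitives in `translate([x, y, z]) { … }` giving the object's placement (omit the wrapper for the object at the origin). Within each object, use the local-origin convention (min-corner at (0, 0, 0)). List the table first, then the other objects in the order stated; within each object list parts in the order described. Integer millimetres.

translate([0, 0, 647]) cube([755, 769, 41]);
translate([12, 12, 0]) cube([64, 64, 647]);
translate([679, 12, 0]) cube([64, 64, 647]);
translate([12, 693, 0]) cube([64, 64, 647]);
translate([679, 693, 0]) cube([64, 64, 647]);
translate([221, 115, 688]) {
  cube([313, 539, 16]);
  translate([0, 0, 16]) cube([313, 16, 128]);
  translate([0, 523, 16]) cube([313, 16, 128]);
  translate([0, 16, 16]) cube([16, 507, 128]);
  translate([297, 16, 16]) cube([16, 507, 128]);
}
translate([211, 909, 0]) {
  translate([0, 0, 399]) cube([333, 251, 24]);
  translate([14, 14, 0]) cylinder(h = 399, r = 14);
  translate([319, 14, 0]) cylinder(h = 399, r = 14);
  translate([14, 237, 0]) cylinder(h = 399, r = 14);
  translate([319, 237, 0]) cylinder(h = 399, r = 14);
}
translate([-473, 259, 0]) {
  translate([0, 0, 399]) cube([333, 251, 24]);
  translate([14, 14, 0]) cylinder(h = 399, r = 14);
  translate([319, 14, 0]) cylinder(h = 399, r = 14);
  translate([14, 237, 0]) cylinder(h = 399, r = 14);
  translate([319, 237, 0]) cylinder(h = 399, r = 14);
}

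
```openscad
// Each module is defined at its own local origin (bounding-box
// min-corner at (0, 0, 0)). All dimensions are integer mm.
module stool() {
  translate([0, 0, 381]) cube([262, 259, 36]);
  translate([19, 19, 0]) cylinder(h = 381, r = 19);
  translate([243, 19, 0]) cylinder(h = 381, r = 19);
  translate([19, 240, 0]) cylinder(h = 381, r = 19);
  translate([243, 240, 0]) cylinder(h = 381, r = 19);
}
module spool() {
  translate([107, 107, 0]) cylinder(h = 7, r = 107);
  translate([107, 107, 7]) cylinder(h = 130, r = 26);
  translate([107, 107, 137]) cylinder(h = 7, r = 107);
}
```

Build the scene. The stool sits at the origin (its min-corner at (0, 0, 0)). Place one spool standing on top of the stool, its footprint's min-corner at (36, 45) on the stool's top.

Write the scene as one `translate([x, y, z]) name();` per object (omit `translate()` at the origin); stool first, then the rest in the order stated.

stool();
translate([36, 45, 417]) spool();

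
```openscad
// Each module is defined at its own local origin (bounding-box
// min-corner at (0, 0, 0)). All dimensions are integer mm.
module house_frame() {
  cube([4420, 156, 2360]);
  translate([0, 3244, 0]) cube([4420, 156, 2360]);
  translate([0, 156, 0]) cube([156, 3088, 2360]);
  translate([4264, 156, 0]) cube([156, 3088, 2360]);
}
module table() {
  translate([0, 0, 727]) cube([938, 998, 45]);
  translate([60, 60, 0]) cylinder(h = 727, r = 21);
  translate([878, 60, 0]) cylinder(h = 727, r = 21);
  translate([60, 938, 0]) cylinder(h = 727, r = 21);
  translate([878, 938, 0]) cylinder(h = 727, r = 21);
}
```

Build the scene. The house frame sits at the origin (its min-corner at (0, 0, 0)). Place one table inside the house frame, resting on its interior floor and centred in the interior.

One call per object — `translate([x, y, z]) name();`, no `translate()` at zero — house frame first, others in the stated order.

house_frame();
translate([1741, 1201, 0]) table();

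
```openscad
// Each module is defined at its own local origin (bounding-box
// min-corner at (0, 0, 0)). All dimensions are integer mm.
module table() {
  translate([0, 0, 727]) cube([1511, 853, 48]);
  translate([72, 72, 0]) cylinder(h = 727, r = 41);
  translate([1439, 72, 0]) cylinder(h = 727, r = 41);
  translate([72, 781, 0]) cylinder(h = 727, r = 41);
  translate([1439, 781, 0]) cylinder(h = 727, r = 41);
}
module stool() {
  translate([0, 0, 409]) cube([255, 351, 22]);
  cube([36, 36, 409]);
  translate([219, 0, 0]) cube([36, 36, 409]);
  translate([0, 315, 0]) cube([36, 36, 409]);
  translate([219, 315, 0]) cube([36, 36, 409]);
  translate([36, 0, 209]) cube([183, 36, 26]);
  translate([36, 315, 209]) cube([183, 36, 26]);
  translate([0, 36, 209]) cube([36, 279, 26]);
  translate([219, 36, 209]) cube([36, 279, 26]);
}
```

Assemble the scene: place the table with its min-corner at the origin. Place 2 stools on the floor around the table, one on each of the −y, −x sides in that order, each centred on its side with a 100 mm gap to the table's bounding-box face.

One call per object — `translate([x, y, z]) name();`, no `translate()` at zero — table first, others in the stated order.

table();
translate([628, -451, 0]) stool();
translate([-355, 251, 0]) stool();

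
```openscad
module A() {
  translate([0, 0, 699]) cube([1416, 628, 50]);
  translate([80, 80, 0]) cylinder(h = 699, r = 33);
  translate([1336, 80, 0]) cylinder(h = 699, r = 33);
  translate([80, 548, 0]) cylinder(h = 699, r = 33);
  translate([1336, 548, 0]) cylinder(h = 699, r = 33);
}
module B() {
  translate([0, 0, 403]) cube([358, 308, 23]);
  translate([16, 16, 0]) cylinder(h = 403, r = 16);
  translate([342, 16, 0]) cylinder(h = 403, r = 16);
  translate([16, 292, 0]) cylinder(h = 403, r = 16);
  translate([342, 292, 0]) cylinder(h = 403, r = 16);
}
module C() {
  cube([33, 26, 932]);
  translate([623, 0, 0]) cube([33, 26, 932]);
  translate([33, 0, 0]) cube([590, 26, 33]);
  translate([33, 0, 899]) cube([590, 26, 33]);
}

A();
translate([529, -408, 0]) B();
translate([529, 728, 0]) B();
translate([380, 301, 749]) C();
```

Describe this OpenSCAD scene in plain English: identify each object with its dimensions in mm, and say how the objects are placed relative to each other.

A is a rectangular dining table. The top is 1416×628×50 mm with its upper surface at z = 749 mm. It stands on four round legs of 66 mm diameter, each leg's bounding box inset 47 mm from the nearest pair of top edges, running from the floor to the underside of the top.

B is a simple wooden stool: a rectangular seat 358 mm (x) by 308 mm (y), 23 mm thick, top face at z = 426 mm, on four round legs, each 32 mm in diameter. The legs rest on z = 0, each leg's axis is inset half a diameter from the nearest pair of seat edges (so the leg's bounding box is flush with the corner).

C is a picture frame with a 590×866 mm rectangular opening (x by z) and a uniform 33 mm border on every side. Frame depth is 26 mm along y. It is built from two vertical stiles running the full outside height and two horizontal rails spanning the gap between the stiles.

Two stools sit around the table at the −y, +y sides. The picture frame is on top of the table, centred.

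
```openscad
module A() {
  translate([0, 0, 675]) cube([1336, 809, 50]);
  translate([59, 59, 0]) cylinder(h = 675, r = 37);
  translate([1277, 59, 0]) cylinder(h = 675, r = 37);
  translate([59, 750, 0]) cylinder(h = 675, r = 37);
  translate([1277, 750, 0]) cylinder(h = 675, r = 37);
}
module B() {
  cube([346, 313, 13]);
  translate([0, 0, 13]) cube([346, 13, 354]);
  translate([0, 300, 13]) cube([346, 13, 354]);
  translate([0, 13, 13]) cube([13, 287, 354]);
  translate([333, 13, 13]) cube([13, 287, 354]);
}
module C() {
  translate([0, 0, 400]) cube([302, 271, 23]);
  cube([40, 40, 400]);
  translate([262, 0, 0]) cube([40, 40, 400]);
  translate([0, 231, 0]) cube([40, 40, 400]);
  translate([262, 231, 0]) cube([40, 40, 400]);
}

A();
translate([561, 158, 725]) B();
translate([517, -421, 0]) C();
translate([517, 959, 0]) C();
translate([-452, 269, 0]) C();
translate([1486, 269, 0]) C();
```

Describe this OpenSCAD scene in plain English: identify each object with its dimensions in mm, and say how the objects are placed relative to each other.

A is a table: top 1336 mm (x) × 809 mm (y), 50 mm thick, upper face at z = 725 mm, on four round legs of 74 mm diameter, each leg's bounding box inset 22 mm from the nearest pair of top edges, running from z = 0 to the bottom of the top.

B is an open storage box with external size 346×313×367 mm and wall thickness 13 mm (the base is also 13 mm thick). The base covers the whole footprint; the four walls stand on the base, with the y-facing walls full-width and the x-facing walls fitting between their inner faces.

C is a four-legged stool. The seat is 302×271 mm, 23 mm thick, top at z = 423 mm. It stands on four square legs, each 40×40 mm in cross-section, from z = 0 to the seat underside, each flush with a corner of the seat.

The open box is on top of the table. Four stools sit around the table at the −y, +y, −x, +x sides.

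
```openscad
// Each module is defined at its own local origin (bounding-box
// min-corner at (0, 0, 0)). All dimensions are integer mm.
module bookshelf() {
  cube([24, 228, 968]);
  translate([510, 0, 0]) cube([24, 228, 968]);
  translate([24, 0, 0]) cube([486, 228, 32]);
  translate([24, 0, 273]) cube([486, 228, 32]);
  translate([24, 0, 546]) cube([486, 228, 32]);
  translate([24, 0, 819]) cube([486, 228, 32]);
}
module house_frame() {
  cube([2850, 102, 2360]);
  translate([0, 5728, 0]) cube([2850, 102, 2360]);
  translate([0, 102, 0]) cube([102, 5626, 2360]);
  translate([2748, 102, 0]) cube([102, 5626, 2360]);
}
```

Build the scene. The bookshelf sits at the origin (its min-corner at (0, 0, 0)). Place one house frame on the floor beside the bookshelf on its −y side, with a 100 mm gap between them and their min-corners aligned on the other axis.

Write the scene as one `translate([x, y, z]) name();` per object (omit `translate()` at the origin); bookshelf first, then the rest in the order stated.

bookshelf();
translate([0, -5930, 0]) house_frame();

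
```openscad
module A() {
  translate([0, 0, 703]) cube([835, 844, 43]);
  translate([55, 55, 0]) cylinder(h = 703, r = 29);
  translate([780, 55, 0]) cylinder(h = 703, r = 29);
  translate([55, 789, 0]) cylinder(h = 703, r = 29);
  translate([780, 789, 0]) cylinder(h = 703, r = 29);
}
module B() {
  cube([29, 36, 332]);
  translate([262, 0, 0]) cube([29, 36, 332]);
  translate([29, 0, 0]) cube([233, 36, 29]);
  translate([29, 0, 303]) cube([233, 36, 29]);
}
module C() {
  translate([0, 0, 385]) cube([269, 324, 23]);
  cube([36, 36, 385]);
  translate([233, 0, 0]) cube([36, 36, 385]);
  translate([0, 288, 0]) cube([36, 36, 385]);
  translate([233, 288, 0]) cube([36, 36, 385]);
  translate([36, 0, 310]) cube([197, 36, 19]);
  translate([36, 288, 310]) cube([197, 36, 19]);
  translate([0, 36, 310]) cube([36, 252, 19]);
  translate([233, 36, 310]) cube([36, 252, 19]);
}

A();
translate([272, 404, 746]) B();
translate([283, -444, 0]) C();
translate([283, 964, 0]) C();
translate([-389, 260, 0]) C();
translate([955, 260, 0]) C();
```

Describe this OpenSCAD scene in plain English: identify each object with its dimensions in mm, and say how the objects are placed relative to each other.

A is a table with a 835×844 mm rectangular top, 43 mm thick, top surface at z = 746 mm, supported by four round legs of 58 mm diameter, each leg's bounding box inset 26 mm from the nearest pair of top edges, running from the floor.

B is a picture frame with a 233×274 mm rectangular opening (x by z) and a uniform 29 mm border on every side. Frame depth is 36 mm along y. It is built from two vertical stiles running the full outside height and two horizontal rails spanning the gap between the stiles.

C is a four-legged stool. The seat is a 269×324×23 mm slab whose top surface is at z = 408 mm; four square legs, each 36×36 mm in cross-section, run from the floor (z = 0) to the underside of the seat, each flush with a corner of the seat. Four stretchers, 36 mm wide and 19 mm tall, connect adjacent legs with their undersides at z = 310 mm, each running between the inner faces of the legs it joins and aligned with the legs' outer faces on the other axis.

The picture frame is on top of the table, centred. Four stools sit around the table at the −y, +y, −x, +x sides.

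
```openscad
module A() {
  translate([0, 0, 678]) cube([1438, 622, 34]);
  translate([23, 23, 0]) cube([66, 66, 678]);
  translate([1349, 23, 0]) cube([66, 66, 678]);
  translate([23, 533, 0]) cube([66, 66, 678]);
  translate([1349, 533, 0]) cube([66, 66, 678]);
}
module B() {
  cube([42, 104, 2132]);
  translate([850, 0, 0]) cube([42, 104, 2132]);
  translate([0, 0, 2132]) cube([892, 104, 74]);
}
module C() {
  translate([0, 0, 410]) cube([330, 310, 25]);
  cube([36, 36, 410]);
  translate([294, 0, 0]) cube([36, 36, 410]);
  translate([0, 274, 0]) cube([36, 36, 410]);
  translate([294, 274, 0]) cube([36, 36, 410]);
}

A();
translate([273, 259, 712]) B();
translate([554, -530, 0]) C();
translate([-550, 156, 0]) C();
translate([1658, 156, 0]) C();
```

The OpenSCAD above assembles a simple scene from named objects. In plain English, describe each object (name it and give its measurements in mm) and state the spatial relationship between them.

A is a rectangular dining table. The top is 1438×622×34 mm with its upper surface at z = 712 mm. It stands on four 66×66 mm square legs, each inset 23 mm from the nearest pair of top edges, running from the floor to the underside of the top.

B is a rectangular door frame: two vertical jambs of 42×104 mm section, 2132 mm tall, with a clear opening 808 mm wide between their inner faces. A header 74 mm tall and 104 mm deep lies on top of the jambs and spans the full outside width.

C is a simple wooden stool: a rectangular seat 330 mm (x) by 310 mm (y), 25 mm thick, top face at z = 435 mm, on four square legs, each 36×36 mm in cross-section. The legs rest on z = 0, each flush with a corner of the seat.

The door frame is on top of the table, centred. Three stools sit around the table at the −y, −x, +x sides.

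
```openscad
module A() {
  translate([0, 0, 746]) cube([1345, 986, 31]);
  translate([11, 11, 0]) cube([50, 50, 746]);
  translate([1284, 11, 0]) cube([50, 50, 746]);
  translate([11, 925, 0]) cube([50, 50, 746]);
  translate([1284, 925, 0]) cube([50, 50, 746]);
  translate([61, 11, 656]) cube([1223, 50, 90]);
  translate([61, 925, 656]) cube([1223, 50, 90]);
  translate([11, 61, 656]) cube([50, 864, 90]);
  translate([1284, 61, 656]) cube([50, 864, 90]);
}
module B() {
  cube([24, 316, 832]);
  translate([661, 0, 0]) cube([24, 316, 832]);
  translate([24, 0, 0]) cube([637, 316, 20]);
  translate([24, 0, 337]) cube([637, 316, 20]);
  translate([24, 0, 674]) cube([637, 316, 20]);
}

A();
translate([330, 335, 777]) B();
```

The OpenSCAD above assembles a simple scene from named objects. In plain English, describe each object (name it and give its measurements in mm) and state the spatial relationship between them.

A is a rectangular dining table. The top is 1345×986×31 mm with its upper surface at z = 777 mm. It stands on four 50×50 mm square legs, each inset 11 mm from the nearest pair of top edges, running from the floor to the underside of the top. Four apron rails, 50 mm thick and 90 mm tall, run between adjacent legs with their top edges flush with the underside of the top and their outer faces flush with the legs' outer faces.

B is a bookshelf 685 mm wide overall, 316 mm deep and 832 mm tall. The two sides are 24 mm thick vertical panels. 3 horizontal shelves of 20 mm thickness span between the inner faces of the sides; the lowest shelf sits on the floor and shelves are stacked with a clear vertical gap of 317 mm between each pair.

The bookshelf is on top of the table, centred.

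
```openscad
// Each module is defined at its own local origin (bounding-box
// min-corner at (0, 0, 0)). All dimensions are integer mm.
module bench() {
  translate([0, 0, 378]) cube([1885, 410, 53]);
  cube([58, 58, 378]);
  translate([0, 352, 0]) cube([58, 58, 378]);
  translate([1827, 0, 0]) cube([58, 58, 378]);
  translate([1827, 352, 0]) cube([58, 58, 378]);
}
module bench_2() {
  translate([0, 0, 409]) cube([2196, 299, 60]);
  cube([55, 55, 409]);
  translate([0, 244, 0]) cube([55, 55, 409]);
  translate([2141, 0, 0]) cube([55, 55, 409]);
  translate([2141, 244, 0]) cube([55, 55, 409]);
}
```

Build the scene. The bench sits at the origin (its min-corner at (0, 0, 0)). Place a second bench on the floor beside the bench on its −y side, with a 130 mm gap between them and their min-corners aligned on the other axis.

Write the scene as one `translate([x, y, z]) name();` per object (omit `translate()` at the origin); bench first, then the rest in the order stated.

bench();
translate([0, -429, 0]) bench_2();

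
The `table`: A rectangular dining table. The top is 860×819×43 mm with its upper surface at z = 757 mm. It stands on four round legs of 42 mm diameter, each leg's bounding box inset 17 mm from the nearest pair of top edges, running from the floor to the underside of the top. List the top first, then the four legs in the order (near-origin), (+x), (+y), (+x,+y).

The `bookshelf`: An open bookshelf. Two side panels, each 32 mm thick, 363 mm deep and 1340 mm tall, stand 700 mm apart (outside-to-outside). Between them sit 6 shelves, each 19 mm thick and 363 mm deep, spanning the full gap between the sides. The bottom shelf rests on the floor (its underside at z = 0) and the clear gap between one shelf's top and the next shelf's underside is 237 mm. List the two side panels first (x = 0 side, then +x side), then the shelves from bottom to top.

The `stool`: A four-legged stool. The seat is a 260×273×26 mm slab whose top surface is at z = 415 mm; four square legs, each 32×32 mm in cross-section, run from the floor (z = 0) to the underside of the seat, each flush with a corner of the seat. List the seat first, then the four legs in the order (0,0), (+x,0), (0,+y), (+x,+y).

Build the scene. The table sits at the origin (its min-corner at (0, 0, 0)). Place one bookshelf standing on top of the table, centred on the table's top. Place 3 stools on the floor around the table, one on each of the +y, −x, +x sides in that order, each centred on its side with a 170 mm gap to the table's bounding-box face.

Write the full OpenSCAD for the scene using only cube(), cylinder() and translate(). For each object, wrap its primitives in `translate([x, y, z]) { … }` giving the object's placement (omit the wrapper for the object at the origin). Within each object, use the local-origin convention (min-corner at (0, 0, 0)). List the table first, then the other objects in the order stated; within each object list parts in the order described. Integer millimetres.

translate([0, 0, 714]) cube([860, 819, 43]);
translate([38, 38, 0]) cylinder(h = 714, r = 21);
translate([822, 38, 0]) cylinder(h = 714, r = 21);
translate([38, 781, 0]) cylinder(h = 714, r = 21);
translate([822, 781, 0]) cylinder(h = 714, r = 21);
translate([80, 228, 757]) {
  cube([32, 363, 1340]);
  translate([668, 0, 0]) cube([32, 363, 1340]);
  translate([32, 0, 0]) cube([636, 363, 19]);
  translate([32, 0, 256]) cube([636, 363, 19]);
  translate([32, 0, 512]) cube([636, 363, 19]);
  translate([32, 0, 768]) cube([636, 363, 19]);
  translate([32, 0, 1024]) cube([636, 363, 19]);
  translate([32, 0, 1280]) cube([636, 363, 19]);
}
translate([300, 989, 0]) {
  translate([0, 0, 389]) cube([260, 273, 26]);
  cube([32, 32, 389]);
  translate([228, 0, 0]) cube([32, 32, 389]);
  translate([0, 241, 0]) cube([32, 32, 389]);
  translate([228, 241, 0]) cube([32, 32, 389]);
}
translate([-430, 273, 0]) {
  translate([0, 0, 389]) cube([260, 273, 26]);
  cube([32, 32, 389]);
  translate([228, 0, 0]) cube([32, 32, 389]);
  translate([0, 241, 0]) cube([32, 32, 389]);
  translate([228, 241, 0]) cube([32, 32, 389]);
}
translate([1030, 273, 0]) {
  translate([0, 0, 389]) cube([260, 273, 26]);
  cube([32, 32, 389]);
  translate([228, 0, 0]) cube([32, 32, 389]);
  translate([0, 241, 0]) cube([32, 32, 389]);
  translate([228, 241, 0]) cube([32, 32, 389]);
}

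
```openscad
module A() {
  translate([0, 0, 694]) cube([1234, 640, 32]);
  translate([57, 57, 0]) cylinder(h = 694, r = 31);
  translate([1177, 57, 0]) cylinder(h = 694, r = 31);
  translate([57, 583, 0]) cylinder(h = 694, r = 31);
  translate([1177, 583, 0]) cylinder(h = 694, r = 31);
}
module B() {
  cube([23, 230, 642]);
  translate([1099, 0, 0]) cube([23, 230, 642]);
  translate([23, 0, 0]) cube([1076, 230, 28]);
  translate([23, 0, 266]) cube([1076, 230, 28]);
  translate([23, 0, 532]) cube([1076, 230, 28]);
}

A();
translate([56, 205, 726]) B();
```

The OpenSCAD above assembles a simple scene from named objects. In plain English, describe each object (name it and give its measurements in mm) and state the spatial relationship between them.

A is a table: top 1234 mm (x) × 640 mm (y), 32 mm thick, upper face at z = 726 mm, on four round legs of 62 mm diameter, each leg's bounding box inset 26 mm from the nearest pair of top edges, running from z = 0 to the bottom of the top.

B is an open bookshelf. Two side panels, each 23 mm thick, 230 mm deep and 642 mm tall, stand 1122 mm apart (outside-to-outside). Between them sit 3 shelves, each 28 mm thick and 230 mm deep, spanning the full gap between the sides. The bottom shelf rests on the floor (its underside at z = 0) and the clear gap between one shelf's top and the next shelf's underside is 238 mm.

The bookshelf is on top of the table, centred.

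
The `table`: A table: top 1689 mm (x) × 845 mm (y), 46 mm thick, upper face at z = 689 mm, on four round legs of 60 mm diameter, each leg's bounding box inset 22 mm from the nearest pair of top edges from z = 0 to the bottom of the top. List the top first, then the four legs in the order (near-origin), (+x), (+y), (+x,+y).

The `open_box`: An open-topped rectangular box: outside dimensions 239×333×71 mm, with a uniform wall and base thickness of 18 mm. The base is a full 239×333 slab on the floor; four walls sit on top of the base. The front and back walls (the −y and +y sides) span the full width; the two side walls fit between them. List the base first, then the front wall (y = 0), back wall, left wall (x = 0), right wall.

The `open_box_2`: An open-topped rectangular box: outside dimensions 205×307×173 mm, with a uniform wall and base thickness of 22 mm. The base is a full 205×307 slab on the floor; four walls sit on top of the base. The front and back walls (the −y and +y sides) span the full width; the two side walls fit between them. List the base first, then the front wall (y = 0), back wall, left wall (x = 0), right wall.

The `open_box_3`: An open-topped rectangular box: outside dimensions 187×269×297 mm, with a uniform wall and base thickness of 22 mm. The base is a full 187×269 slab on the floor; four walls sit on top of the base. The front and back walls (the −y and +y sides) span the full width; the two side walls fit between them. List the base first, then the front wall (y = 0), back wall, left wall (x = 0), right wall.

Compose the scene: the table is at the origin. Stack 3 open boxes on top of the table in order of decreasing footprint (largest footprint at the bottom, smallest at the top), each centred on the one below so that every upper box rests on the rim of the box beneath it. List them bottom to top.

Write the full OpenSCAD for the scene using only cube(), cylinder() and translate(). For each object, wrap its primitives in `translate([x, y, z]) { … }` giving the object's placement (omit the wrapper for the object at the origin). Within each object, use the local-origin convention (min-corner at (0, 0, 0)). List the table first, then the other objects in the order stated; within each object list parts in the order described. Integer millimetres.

translate([0, 0, 643]) cube([1689, 845, 46]);
translate([52, 52, 0]) cylinder(h = 643, r = 30);
translate([1637, 52, 0]) cylinder(h = 643, r = 30);
translate([52, 793, 0]) cylinder(h = 643, r = 30);
translate([1637, 793, 0]) cylinder(h = 643, r = 30);
translate([725, 256, 689]) {
  cube([239, 333, 18]);
  translate([0, 0, 18]) cube([239, 18, 53]);
  translate([0, 315, 18]) cube([239, 18, 53]);
  translate([0, 18, 18]) cube([18, 297, 53]);
  translate([221, 18, 18]) cube([18, 297, 53]);
}
translate([742, 269, 760]) {
  cube([205, 307, 22]);
  translate([0, 0, 22]) cube([205, 22, 151]);
  translate([0, 285, 22]) cube([205, 22, 151]);
  translate([0, 22, 22]) cube([22, 263, 151]);
  translate([183, 22, 22]) cube([22, 263, 151]);
}
translate([751, 288, 933]) {
  cube([187, 269, 22]);
  translate([0, 0, 22]) cube([187, 22, 275]);
  translate([0, 247, 22]) cube([187, 22, 275]);
  translate([0, 22, 22]) cube([22, 225, 275]);
  translate([165, 22, 22]) cube([22, 225, 275]);
}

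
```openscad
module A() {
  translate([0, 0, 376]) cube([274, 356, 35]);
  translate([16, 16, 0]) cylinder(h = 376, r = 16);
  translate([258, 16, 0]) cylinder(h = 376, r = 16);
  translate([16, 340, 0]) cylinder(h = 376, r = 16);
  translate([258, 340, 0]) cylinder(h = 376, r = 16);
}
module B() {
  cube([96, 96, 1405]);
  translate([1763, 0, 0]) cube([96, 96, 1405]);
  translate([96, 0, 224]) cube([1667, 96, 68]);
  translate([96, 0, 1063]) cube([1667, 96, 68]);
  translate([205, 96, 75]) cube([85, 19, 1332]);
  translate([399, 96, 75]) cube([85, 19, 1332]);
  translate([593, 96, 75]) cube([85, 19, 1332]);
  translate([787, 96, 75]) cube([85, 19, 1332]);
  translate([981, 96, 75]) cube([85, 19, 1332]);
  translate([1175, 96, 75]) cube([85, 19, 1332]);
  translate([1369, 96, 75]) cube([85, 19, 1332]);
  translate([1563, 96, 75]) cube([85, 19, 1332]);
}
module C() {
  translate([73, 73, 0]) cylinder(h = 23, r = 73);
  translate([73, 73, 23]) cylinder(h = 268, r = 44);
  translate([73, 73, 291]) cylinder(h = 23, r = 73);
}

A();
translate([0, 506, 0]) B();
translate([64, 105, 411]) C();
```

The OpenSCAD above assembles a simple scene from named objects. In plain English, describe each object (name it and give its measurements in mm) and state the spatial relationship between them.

A is a four-legged stool. The seat is a 274×356×35 mm slab whose top surface is at z = 411 mm; four round legs, each 32 mm in diameter, run from the floor (z = 0) to the underside of the seat, each leg's axis is inset half a diameter from the nearest pair of seat edges (so the leg's bounding box is flush with the corner).

B is a fence section. Two 96×96 mm posts, 1405 mm tall, stand on the floor with a clear span of 1667 mm between their inner faces. Two horizontal rails of 96×68 mm section span the gap between the posts with their undersides at z = 224 mm and z = 1063 mm, flush with the posts' −y face. 8 pickets, each 85 mm wide, 19 mm thick and 1332 mm tall, are fixed to the +y face of the rails with their bottoms at z = 75 mm, evenly spaced across the span with equal gaps (rounded down to the nearest mm) at the −x end and between each pair — any rounding remainder accumulates at the +x end.

C is a spool: two coaxial disc flanges of radius 73 mm and thickness 23 mm, joined by a core cylinder of radius 44 mm and height 268 mm. The lower flange rests on z = 0 and the three cylinders share a vertical axis.

The fence section is on the floor beside the stool on its +y side. The spool is on top of the stool, centred.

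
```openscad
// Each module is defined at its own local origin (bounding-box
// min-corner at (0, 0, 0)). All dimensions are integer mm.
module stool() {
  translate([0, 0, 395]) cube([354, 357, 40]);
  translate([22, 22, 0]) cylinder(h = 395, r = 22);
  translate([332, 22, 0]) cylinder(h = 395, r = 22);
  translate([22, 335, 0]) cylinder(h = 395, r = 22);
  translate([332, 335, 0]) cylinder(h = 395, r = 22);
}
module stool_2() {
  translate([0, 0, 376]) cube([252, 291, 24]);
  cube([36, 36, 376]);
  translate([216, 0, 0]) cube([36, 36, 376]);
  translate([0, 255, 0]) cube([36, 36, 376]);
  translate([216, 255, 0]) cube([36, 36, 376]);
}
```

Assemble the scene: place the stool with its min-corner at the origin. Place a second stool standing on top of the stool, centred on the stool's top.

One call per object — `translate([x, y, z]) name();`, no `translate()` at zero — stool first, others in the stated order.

stool();
translate([51, 33, 435]) stool_2();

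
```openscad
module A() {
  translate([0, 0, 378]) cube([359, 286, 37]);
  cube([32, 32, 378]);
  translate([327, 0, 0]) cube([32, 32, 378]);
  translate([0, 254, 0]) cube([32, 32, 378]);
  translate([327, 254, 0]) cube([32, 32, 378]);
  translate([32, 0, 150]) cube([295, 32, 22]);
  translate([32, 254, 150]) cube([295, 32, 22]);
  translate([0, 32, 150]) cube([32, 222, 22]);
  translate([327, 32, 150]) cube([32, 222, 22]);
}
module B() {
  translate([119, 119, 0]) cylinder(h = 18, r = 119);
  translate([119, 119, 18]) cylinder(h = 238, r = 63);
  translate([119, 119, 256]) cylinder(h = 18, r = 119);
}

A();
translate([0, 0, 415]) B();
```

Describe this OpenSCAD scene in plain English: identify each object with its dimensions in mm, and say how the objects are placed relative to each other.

A is a four-legged stool. The seat is a 359×286×37 mm slab whose top surface is at z = 415 mm; four square legs, each 32×32 mm in cross-section, run from the floor (z = 0) to the underside of the seat, each flush with a corner of the seat. Four stretchers, 32 mm wide and 22 mm tall, connect adjacent legs with their undersides at z = 150 mm, each running between the inner faces of the legs it joins and aligned with the legs' outer faces on the other axis.

B is a spool: two coaxial disc flanges of radius 119 mm and thickness 18 mm, joined by a core cylinder of radius 63 mm and height 238 mm. The lower flange rests on z = 0 and the three cylinders share a vertical axis.

The spool is on top of the stool.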